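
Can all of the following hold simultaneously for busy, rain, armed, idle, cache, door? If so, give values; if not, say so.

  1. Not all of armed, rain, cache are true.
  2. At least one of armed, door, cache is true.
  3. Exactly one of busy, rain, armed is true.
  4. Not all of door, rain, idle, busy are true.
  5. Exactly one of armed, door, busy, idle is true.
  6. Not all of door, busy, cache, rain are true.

busy = False, rain = True, armed = False, idle = False, cache = False, door = True

  (1) {armed, rain, cache}: 1/3 true — not all ✓
  (2) {armed, door, cache}: 1 true — at least one ✓
  (3) {busy, rain, armed}: 1 true — exactly one ✓
  (4) {door, rain, idle, busy}: 2/4 true — not all ✓
  (5) {armed, door, busy, idle}: 1 true — exactly one ✓
  (6) {door, busy, cache, rain}: 2/4 true — not all ✓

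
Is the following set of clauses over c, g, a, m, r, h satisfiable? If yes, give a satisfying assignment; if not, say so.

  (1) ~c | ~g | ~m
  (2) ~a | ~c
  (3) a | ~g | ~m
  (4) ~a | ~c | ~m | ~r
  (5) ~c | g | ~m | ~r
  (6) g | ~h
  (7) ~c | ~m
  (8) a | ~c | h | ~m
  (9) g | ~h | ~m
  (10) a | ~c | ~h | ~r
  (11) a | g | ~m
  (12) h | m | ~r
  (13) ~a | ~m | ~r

Set c = False.
Set g = True.
Set a = False.
  then (a | ~g | ~m) forces m = False.
Set r = False.
Set h = True.
All clauses satisfied.

c = False, g = True, a = False, m = False, r = False, h = True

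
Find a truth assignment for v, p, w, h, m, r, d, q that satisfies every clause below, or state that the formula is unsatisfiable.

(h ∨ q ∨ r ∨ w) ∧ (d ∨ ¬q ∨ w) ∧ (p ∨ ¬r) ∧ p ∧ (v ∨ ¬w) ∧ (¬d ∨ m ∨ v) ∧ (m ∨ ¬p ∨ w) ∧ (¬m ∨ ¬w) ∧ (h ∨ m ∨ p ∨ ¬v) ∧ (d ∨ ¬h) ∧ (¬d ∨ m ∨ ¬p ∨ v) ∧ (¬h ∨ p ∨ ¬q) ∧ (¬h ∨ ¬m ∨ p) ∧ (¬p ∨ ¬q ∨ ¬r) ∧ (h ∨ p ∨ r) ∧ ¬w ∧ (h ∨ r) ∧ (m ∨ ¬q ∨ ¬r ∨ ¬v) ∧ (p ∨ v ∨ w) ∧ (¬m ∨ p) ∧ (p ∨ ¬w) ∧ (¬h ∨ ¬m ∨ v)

v = False, p = True, w = False, h = False, m = True, r = True, d = False, q = False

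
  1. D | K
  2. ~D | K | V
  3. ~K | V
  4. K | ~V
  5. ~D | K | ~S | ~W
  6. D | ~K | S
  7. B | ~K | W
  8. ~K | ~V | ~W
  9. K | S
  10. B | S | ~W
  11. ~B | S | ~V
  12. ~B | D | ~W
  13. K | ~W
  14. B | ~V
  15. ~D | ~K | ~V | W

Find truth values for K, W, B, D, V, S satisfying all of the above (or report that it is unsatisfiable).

K = True; W = False; B = True; D = False; V = True; S = True

Try K = False:
  (D | K) forces D = True.
  (~D | K | V) forces V = True.
  clause (K | ~V) is falsified — backtrack.
So K = True.
  then (~K | V) forces V = True.
  then (~K | ~V | ~W) forces W = False.
  then (B | ~V) forces B = True.
  then (~D | ~K | ~V | W) forces D = False.
  then (D | ~K | S) forces S = True.
All clauses satisfied.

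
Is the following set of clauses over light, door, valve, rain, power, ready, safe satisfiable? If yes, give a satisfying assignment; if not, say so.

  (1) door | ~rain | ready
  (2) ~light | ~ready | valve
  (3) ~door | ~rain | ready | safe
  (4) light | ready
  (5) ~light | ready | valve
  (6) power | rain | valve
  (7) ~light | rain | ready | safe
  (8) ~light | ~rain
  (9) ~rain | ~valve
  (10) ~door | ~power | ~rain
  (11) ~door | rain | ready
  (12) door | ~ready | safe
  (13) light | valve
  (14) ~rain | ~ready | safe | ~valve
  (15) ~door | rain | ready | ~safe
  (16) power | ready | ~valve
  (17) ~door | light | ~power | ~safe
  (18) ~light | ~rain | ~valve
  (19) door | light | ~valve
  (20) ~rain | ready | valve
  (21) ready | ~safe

Set light = True.
  then (~light | ~rain) forces rain = False.
Set door = True.
  then (~door | rain | ready) forces ready = True.
  then (~light | ~ready | valve) forces valve = True.
Set power = False.
Set safe = False.
All clauses satisfied.

light = True, door = True, valve = True, rain = False, power = False, ready = True, safe = False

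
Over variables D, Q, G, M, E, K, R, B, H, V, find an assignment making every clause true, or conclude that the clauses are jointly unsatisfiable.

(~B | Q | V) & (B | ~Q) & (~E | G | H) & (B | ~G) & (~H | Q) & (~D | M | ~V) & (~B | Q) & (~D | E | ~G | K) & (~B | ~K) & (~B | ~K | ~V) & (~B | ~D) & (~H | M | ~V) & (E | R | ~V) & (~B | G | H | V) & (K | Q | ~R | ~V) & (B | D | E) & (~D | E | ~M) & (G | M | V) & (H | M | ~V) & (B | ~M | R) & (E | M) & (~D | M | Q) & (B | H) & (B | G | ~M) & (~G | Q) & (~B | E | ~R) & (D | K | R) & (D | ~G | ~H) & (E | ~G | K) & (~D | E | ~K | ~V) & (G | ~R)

Try D = True:
  (~B | ~D) forces B = False.
  (B | ~Q) forces Q = False.
  (B | ~G) forces G = False.
  (~H | Q) forces H = False.
  clause (B | H) is falsified — backtrack.
So D = False.
Set Q = True.
  then (B | ~Q) forces B = True.
  then (~B | ~K) forces K = False.
  then (D | K | R) forces R = True.
  then (G | ~R) forces G = True.
  then (~B | E | ~R) forces E = True.
  then (D | ~G | ~H) forces H = False.
Set M = False.
  then (H | M | ~V) forces V = False.
All clauses satisfied.

D: False, Q: True, G: True, M: False, E: True, K: False, R: True, B: True, H: False, V: False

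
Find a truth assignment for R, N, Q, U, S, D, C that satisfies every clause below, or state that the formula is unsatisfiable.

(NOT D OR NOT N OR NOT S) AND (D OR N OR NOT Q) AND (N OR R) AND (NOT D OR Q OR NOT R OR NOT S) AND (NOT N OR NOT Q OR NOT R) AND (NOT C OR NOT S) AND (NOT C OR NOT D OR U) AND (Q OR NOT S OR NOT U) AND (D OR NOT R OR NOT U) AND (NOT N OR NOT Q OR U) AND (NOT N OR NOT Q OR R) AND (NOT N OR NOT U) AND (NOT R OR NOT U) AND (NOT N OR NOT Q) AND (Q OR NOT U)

R=F; N=T; Q=F; U=F; S=T; D=F; C=F

Set R = False.
  then (N OR R) forces N = True.
  then (NOT N OR NOT Q OR R) forces Q = False.
  then (NOT N OR NOT U) forces U = False.
Set S = True.
  then (NOT D OR NOT N OR NOT S) forces D = False.
  then (NOT C OR NOT S) forces C = False.
All clauses satisfied.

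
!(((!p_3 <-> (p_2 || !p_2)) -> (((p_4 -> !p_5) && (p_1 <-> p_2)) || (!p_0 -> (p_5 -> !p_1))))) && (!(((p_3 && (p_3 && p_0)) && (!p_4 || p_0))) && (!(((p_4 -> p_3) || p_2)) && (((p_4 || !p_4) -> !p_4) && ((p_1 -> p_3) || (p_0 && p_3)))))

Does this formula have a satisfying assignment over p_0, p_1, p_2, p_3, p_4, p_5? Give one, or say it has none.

Case p_4 = True: the conjunct (p_4 || !p_4) -> !p_4 becomes (True || False) -> !True = False.
Case p_4 = False: the conjunct !(((p_4 -> p_3) || p_2)) becomes !((True || p_2)) = False.
Both cases fail — unsatisfiable.

No satisfying assignment exists.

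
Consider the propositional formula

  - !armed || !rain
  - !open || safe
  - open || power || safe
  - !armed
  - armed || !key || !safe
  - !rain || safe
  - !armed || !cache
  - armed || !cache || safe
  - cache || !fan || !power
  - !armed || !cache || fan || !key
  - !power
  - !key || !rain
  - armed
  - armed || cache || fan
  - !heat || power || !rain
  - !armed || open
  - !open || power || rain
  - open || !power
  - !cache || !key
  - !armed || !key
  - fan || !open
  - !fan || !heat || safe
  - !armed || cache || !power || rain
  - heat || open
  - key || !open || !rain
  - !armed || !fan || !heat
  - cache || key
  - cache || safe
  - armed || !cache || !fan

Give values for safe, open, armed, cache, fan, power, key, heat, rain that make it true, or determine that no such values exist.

Unsatisfiable — no assignment works.

Case armed = True:
  Clause (!armed) is falsified — contradiction.
Case armed = False:
  Clause (armed) is falsified — contradiction.
Both cases fail, so the formula is unsatisfiable.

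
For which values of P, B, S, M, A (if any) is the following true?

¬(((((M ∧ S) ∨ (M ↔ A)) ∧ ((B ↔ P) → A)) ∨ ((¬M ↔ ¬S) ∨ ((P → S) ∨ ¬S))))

Case S = True: the formula becomes ¬((((M ∨ (M ↔ A)) ∧ ((B ↔ P) → A)) ∨ True)) = False.
Case S = False: the formula becomes ¬((((M ↔ A) ∧ ((B ↔ P) → A)) ∨ True)) = False.
Both cases fail — unsatisfiable.

Unsatisfiable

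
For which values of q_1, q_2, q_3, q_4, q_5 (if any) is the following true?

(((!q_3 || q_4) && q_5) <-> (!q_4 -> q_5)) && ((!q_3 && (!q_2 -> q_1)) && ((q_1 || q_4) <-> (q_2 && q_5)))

q_1 = True; q_2 = True; q_3 = False; q_4 = True; q_5 = True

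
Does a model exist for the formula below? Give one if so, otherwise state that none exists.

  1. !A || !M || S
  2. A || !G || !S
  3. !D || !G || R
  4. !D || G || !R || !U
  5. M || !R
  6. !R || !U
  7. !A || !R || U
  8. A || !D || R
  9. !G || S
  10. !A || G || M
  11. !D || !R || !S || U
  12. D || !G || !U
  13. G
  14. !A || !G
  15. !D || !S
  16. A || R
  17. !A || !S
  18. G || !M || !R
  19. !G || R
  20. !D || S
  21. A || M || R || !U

Case G = True:
  (!G || S) forces S = True.
  (A || !G || !S) forces A = True.
  Clause (!A || !G) is falsified — contradiction.
Case G = False:
  Clause (G) is falsified — contradiction.
Both cases fail, so the formula is unsatisfiable.

The formula is unsatisfiable.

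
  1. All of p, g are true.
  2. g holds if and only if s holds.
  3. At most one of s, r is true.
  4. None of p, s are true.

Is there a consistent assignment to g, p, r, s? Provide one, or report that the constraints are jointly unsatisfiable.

No satisfying assignment exists.

Case p = True:
  Constraint (4) is violated (p=T) — contradiction.
Case p = False:
  Constraint (1) is violated (p=F) — contradiction.
Both cases fail — unsatisfiable.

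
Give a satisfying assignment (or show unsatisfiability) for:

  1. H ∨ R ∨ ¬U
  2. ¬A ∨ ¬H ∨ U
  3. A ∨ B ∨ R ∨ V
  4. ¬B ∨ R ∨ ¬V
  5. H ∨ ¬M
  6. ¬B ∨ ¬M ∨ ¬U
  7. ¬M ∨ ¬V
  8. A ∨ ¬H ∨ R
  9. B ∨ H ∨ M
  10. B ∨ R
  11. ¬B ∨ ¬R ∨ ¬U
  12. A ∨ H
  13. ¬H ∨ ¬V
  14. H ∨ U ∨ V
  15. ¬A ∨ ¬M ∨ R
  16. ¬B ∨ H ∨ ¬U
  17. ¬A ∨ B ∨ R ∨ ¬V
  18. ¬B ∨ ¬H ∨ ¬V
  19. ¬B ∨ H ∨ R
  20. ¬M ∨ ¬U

B: True; R: True; V: True; H: False; U: False; M: False; A: True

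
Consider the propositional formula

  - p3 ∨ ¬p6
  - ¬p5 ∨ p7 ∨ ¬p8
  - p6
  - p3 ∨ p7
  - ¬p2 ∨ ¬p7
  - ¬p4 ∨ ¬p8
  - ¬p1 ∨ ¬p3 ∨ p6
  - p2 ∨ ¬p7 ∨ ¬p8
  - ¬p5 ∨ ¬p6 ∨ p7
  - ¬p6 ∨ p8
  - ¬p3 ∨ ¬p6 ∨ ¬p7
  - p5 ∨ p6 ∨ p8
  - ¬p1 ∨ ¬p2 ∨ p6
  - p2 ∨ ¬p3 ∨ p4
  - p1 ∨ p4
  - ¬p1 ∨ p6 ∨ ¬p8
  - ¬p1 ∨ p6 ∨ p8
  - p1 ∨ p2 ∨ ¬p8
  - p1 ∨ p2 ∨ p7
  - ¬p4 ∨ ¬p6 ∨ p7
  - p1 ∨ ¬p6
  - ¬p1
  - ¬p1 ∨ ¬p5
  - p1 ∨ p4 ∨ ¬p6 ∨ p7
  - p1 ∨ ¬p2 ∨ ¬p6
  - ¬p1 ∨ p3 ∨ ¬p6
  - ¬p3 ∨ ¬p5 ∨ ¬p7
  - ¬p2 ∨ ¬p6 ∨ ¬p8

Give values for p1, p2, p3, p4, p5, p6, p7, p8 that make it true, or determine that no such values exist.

Case p1 = True:
  Clause (¬p1) is falsified — contradiction.
Case p1 = False:
  (p6) forces p6 = True.
  Clause (p1 ∨ ¬p6) is falsified — contradiction.
Both cases fail, so the formula is unsatisfiable.

Unsatisfiable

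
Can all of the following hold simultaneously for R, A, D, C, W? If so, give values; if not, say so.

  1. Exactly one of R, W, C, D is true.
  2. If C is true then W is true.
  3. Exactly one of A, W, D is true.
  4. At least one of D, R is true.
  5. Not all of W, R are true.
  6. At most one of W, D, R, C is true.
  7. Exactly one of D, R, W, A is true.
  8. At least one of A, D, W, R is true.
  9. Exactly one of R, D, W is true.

R = False, A = False, D = True, C = False, W = False

  (1) {R, W, C, D}: 1 true — exactly one ✓
  (2) C=F ⇒ W: vacuous ✓
  (3) {A, W, D}: 1 true — exactly one ✓
  (4) {D, R}: 1 true — at least one ✓
  (5) {W, R}: 0/2 true — not all ✓
  (6) {W, D, R, C}: 1 true — at most one ✓
  (7) {D, R, W, A}: 1 true — exactly one ✓
  (8) {A, D, W, R}: 1 true — at least one ✓
  (9) {R, D, W}: 1 true — exactly one ✓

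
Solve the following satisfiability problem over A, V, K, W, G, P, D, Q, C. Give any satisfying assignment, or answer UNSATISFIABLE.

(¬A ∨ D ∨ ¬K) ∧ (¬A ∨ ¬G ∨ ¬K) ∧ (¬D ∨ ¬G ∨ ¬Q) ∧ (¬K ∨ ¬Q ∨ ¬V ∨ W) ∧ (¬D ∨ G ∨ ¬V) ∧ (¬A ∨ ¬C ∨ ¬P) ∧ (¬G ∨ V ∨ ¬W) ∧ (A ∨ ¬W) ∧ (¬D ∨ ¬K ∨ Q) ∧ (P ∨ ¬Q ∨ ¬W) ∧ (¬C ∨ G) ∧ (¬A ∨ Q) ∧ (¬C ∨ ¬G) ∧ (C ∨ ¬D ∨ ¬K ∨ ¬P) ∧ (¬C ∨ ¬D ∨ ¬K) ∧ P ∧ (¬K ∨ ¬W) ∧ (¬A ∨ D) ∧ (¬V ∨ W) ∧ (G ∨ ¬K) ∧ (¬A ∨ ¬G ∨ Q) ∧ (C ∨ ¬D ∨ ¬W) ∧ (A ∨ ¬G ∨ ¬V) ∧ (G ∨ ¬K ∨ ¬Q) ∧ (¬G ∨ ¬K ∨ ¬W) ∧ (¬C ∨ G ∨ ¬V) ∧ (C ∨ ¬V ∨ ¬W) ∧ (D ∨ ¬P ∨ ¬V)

A = False; V = False; K = False; W = False; G = False; P = True; D = False; Q = False; C = False

Unit clause (P) forces P = True.
Set A = False.
  then (A ∨ ¬W) forces W = False.
  then (¬V ∨ W) forces V = False.
Set K = False.
Set G = False.
  then (¬C ∨ G) forces C = False.
Set D = False.
Set Q = False.
All clauses satisfied.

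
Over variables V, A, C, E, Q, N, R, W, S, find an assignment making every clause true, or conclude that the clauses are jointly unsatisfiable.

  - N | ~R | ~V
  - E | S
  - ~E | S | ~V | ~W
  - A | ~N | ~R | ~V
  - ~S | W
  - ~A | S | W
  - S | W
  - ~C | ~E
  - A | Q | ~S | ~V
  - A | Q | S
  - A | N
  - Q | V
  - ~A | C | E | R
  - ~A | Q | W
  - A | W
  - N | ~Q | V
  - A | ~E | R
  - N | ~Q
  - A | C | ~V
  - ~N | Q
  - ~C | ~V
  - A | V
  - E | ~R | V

V = False; A = True; C = True; E = False; Q = True; N = True; R = False; W = True; S = True

Set V = False.
  then (Q | V) forces Q = True.
  then (N | ~Q | V) forces N = True.
  then (A | V) forces A = True.
Set C = True.
  then (~C | ~E) forces E = False.
  then (E | ~R | V) forces R = False.
  then (E | S) forces S = True.
  then (~S | W) forces W = True.
All clauses satisfied.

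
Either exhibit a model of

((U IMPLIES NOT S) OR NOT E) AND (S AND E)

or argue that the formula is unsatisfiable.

U = False, E = True, S = True

  (U IMPLIES NOT S) OR NOT E = True
    U IMPLIES NOT S = True
      NOT S = False
    NOT E = False
  S AND E = True
Both conjuncts True, so the formula holds.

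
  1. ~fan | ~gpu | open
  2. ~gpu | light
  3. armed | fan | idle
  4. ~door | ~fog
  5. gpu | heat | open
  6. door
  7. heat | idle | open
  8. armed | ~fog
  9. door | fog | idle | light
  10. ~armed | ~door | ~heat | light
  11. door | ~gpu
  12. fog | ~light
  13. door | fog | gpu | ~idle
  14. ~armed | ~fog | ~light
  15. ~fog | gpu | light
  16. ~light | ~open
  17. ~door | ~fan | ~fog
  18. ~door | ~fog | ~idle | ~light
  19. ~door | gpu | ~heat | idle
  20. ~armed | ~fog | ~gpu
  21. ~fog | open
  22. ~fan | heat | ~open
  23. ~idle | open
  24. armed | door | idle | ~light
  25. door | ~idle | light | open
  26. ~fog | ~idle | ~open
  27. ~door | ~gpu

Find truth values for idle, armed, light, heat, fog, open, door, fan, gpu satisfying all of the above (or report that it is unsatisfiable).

Unit clause (door) forces door = True.
In (~door | ~gpu) only ~gpu is left, so gpu = False.
In (~door | ~fog) only ~fog is left, so fog = False.
In (fog | ~light) only ~light is left, so light = False.
Set idle = True.
  then (~idle | open) forces open = True.
Set armed = True.
  then (~armed | ~door | ~heat | light) forces heat = False.
  then (~fan | heat | ~open) forces fan = False.
All clauses satisfied.

idle = True; armed = True; light = False; heat = False; fog = False; open = True; door = True; fan = False; gpu = False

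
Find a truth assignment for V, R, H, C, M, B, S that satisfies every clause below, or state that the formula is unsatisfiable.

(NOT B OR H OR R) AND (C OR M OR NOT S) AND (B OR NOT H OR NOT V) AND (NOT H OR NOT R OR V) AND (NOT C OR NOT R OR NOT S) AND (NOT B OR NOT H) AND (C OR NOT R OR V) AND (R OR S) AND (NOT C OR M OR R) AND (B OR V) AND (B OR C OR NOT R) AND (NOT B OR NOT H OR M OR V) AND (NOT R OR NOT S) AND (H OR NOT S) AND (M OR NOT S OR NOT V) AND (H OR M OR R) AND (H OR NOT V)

Try V = True:
  (H OR NOT V) forces H = True.
  (B OR NOT H OR NOT V) forces B = True.
  clause (NOT B OR NOT H) is falsified — backtrack.
So V = False.
  then (B OR V) forces B = True.
  then (NOT B OR NOT H) forces H = False.
  then (H OR NOT S) forces S = False.
  then (NOT B OR H OR R) forces R = True.
  then (C OR NOT R OR V) forces C = True.
Set M = True.
All clauses satisfied.

V: False, R: True, H: False, C: True, M: True, B: True, S: False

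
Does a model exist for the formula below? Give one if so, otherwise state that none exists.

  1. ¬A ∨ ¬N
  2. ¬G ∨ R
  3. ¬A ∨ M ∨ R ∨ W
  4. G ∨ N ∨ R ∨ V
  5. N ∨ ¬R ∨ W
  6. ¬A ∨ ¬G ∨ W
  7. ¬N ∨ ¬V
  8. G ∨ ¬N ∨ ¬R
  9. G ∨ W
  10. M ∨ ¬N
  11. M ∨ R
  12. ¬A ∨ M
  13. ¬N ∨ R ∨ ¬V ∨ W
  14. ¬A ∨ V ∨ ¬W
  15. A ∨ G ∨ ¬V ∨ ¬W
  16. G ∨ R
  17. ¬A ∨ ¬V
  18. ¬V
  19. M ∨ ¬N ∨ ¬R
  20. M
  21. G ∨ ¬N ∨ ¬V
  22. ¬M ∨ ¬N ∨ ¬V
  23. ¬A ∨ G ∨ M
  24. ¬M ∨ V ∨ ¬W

Unit clause (¬V) forces V = False.
Unit clause (M) forces M = True.
In (¬M ∨ V ∨ ¬W) only ¬W is left, so W = False.
In (G ∨ W) only G is left, so G = True.
In (¬G ∨ R) only R is left, so R = True.
In (N ∨ ¬R ∨ W) only N is left, so N = True.
In (¬A ∨ ¬G ∨ W) only ¬A is left, so A = False.
All clauses satisfied.

R = True, N = True, W = False, M = True, V = False, A = False, G = True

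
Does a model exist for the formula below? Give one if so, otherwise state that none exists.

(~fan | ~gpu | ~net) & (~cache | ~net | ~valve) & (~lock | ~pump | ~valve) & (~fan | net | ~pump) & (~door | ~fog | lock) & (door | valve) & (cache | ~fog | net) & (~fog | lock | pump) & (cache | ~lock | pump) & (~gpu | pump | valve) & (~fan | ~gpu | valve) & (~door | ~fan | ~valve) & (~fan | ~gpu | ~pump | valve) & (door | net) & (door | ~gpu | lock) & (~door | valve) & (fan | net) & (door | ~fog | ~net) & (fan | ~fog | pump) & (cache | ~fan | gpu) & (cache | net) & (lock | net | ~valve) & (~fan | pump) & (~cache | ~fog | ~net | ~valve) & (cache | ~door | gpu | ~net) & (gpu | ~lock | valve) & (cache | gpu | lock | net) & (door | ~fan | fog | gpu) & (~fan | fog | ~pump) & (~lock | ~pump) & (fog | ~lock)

fog: False; cache: False; pump: True; door: False; lock: False; valve: True; fan: False; gpu: False; net: True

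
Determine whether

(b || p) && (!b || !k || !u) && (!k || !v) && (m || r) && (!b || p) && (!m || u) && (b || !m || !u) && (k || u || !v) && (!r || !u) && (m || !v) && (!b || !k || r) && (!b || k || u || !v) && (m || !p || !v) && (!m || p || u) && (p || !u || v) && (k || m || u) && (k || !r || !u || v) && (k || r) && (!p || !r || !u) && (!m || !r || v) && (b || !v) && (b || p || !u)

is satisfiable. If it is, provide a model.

Set b = True.
  then (!b || p) forces p = True.
Try v = True:
  (!k || !v) forces k = False.
  (k || u || !v) forces u = True.
  (!r || !u) forces r = False.
  clause (k || r) is falsified — backtrack.
So v = False.
Set m = False.
  then (m || r) forces r = True.
  then (!r || !u) forces u = False.
  then (k || m || u) forces k = True.
All clauses satisfied.

b = True; v = False; m = False; u = False; r = True; p = True; k = True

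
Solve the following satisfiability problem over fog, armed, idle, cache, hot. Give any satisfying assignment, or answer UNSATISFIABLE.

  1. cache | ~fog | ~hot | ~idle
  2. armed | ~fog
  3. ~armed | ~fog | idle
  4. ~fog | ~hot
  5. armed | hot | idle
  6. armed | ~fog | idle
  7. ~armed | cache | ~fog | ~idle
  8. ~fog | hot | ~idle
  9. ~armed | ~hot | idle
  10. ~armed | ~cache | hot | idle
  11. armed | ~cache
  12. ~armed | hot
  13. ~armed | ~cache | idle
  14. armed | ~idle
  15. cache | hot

fog = False, armed = True, idle = True, cache = False, hot = True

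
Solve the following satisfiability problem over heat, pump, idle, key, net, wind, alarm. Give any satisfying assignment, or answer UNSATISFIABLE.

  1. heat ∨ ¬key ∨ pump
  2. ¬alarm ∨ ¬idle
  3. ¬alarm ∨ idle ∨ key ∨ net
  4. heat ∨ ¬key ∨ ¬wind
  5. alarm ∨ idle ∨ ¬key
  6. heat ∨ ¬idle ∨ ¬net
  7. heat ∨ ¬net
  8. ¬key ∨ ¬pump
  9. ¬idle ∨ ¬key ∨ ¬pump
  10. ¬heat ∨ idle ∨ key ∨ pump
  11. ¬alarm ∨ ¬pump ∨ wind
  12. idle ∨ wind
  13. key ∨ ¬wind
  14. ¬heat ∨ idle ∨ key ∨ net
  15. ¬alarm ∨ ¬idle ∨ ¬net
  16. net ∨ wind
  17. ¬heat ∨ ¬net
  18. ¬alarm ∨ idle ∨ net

heat=T, pump=F, idle=T, key=T, net=F, wind=T, alarm=F

Try heat = False:
  (heat ∨ ¬net) forces net = False.
  (net ∨ wind) forces wind = True.
  (heat ∨ ¬key ∨ ¬wind) forces key = False.
  clause (key ∨ ¬wind) is falsified — backtrack.
So heat = True.
  then (¬heat ∨ ¬net) forces net = False.
  then (net ∨ wind) forces wind = True.
  then (key ∨ ¬wind) forces key = True.
  then (¬key ∨ ¬pump) forces pump = False.
Set idle = True.
  then (¬alarm ∨ ¬idle) forces alarm = False.
All clauses satisfied.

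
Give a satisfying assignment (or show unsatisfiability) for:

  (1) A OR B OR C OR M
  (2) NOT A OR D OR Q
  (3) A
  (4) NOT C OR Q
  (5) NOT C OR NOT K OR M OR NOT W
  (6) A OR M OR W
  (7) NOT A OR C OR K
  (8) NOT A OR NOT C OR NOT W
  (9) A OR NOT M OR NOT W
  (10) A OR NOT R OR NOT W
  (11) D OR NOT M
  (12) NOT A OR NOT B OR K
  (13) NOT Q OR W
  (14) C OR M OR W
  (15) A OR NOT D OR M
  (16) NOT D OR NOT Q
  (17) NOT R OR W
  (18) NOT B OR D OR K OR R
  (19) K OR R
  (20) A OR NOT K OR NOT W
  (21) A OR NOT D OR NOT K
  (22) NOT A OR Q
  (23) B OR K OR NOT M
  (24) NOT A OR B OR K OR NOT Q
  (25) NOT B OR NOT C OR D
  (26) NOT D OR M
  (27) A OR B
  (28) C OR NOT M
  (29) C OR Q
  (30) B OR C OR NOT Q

Unit clause (A) forces A = True.
In (NOT A OR Q) only Q is left, so Q = True.
In (NOT Q OR W) only W is left, so W = True.
In (NOT D OR NOT Q) only NOT D is left, so D = False.
In (NOT A OR NOT C OR NOT W) only NOT C is left, so C = False.
In (D OR NOT M) only NOT M is left, so M = False.
In (B OR C OR NOT Q) only B is left, so B = True.
In (NOT A OR C OR K) only K is left, so K = True.
Set R = False.
All clauses satisfied.

W = True; D = False; C = False; Q = True; K = True; A = True; M = False; R = False; B = True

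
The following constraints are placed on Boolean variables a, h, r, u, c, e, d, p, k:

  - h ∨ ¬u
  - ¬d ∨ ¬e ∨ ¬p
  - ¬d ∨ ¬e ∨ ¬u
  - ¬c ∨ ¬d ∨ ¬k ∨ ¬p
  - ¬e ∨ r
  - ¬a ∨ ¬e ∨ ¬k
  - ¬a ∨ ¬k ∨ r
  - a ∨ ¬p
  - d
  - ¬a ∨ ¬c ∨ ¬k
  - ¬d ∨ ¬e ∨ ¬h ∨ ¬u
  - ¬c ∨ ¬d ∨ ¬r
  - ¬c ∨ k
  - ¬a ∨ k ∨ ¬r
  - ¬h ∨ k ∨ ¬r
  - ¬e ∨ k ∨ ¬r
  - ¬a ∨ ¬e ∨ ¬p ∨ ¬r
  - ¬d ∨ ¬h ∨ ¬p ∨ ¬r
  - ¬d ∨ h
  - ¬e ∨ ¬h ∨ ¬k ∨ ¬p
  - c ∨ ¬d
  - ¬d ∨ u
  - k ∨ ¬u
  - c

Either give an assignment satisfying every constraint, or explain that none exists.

Unit clause (d) forces d = True.
In (¬d ∨ h) only h is left, so h = True.
In (c ∨ ¬d) only c is left, so c = True.
In (¬d ∨ u) only u is left, so u = True.
In (k ∨ ¬u) only k is left, so k = True.
In (¬d ∨ ¬e ∨ ¬u) only ¬e is left, so e = False.
In (¬c ∨ ¬d ∨ ¬k ∨ ¬p) only ¬p is left, so p = False.
In (¬a ∨ ¬c ∨ ¬k) only ¬a is left, so a = False.
In (¬c ∨ ¬d ∨ ¬r) only ¬r is left, so r = False.
All clauses satisfied.

a=F; h=T; r=F; u=T; c=T; e=F; d=T; p=F; k=T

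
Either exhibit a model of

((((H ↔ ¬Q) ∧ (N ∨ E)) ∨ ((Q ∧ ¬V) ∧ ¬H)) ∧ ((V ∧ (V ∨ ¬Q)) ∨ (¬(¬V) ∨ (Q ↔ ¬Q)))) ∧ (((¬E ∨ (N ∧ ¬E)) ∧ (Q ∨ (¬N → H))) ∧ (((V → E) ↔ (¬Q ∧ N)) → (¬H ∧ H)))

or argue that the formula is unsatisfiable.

E = False, V = True, N = True, Q = False, H = True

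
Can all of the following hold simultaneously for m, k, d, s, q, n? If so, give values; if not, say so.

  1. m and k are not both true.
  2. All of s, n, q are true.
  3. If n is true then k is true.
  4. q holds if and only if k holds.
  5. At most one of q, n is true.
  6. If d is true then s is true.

Case s = True:
  (2) forces n = True.
  (2) forces q = True.
  Constraint (5) is violated (q=T, n=T) — contradiction.
Case s = False:
  Constraint (2) is violated (s=F) — contradiction.
Both cases fail — unsatisfiable.

Unsatisfiable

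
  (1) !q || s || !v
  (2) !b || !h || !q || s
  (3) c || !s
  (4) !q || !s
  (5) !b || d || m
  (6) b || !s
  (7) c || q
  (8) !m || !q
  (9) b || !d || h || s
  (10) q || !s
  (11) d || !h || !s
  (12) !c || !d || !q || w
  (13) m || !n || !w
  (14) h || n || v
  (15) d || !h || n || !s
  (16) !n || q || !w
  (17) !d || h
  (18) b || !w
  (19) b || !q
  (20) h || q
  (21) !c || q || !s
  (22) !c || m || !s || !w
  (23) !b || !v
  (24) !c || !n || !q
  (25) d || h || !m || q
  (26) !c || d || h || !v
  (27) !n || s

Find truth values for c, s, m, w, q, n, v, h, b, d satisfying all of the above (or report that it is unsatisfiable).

c=T, s=F, m=T, w=F, q=F, n=F, v=F, h=T, b=T, d=T

Set c = True.
Try s = True:
  (!q || !s) forces q = False.
  clause (q || !s) is falsified — backtrack.
So s = False.
  then (!n || s) forces n = False.
Set m = True.
  then (!m || !q) forces q = False.
  then (h || q) forces h = True.
Set w = False.
Set v = False.
Set b = True.
Set d = True.
All clauses satisfied.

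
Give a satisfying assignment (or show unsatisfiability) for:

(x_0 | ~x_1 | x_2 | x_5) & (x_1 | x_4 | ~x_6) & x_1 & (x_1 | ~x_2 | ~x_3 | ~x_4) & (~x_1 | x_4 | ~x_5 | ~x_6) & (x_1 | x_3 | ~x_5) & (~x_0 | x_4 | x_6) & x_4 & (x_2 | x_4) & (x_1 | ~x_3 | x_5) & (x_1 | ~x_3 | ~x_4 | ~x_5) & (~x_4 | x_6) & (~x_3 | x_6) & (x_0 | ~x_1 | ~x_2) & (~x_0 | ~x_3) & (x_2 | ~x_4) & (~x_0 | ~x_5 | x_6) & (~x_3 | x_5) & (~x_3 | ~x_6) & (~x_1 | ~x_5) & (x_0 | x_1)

Unit clause (x_1) forces x_1 = True.
Unit clause (x_4) forces x_4 = True.
In (~x_4 | x_6) only x_6 is left, so x_6 = True.
In (x_2 | ~x_4) only x_2 is left, so x_2 = True.
In (~x_3 | ~x_6) only ~x_3 is left, so x_3 = False.
In (~x_1 | ~x_5) only ~x_5 is left, so x_5 = False.
In (x_0 | ~x_1 | ~x_2) only x_0 is left, so x_0 = True.
All clauses satisfied.

x_0 = True, x_1 = True, x_2 = True, x_3 = False, x_4 = True, x_5 = False, x_6 = True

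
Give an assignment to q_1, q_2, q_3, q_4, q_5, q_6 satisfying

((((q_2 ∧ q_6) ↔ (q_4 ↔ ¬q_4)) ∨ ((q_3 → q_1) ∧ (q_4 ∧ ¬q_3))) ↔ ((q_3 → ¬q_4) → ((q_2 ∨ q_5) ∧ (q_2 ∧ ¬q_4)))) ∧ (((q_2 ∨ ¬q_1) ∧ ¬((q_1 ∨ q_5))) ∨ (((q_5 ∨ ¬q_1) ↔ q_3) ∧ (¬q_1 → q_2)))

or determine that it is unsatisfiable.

q_1 = True, q_2 = False, q_3 = True, q_4 = True, q_5 = True, q_6 = False

  (((q_2 ∧ q_6) ↔ (q_4 ↔ ¬q_4)) ∨ ((q_3 → q_1) ∧ (q_4 ∧ ¬q_3))) ↔ ((q_3 → ¬q_4) → ((q_2 ∨ q_5) ∧ (q_2 ∧ ¬q_4))) = True
    ((q_2 ∧ q_6) ↔ (q_4 ↔ ¬q_4)) ∨ ((q_3 → q_1) ∧ (q_4 ∧ ¬q_3)) = True
      (q_2 ∧ q_6) ↔ (q_4 ↔ ¬q_4) = True
        q_2 ∧ q_6 = False
        q_4 ↔ ¬q_4 = False
          ¬q_4 = False
      (q_3 → q_1) ∧ (q_4 ∧ ¬q_3) = False
        q_3 → q_1 = True
        q_4 ∧ ¬q_3 = False
          ¬q_3 = False
    (q_3 → ¬q_4) → ((q_2 ∨ q_5) ∧ (q_2 ∧ ¬q_4)) = True
      q_3 → ¬q_4 = False
        ¬q_4 = False
      (q_2 ∨ q_5) ∧ (q_2 ∧ ¬q_4) = False
        q_2 ∨ q_5 = True
        q_2 ∧ ¬q_4 = False
          ¬q_4 = False
  ((q_2 ∨ ¬q_1) ∧ ¬((q_1 ∨ q_5))) ∨ (((q_5 ∨ ¬q_1) ↔ q_3) ∧ (¬q_1 → q_2)) = True
    (q_2 ∨ ¬q_1) ∧ ¬((q_1 ∨ q_5)) = False
      q_2 ∨ ¬q_1 = False
        ¬q_1 = False
      ¬((q_1 ∨ q_5)) = False
        q_1 ∨ q_5 = True
    ((q_5 ∨ ¬q_1) ↔ q_3) ∧ (¬q_1 → q_2) = True
      (q_5 ∨ ¬q_1) ↔ q_3 = True
        q_5 ∨ ¬q_1 = True
          ¬q_1 = False
      ¬q_1 → q_2 = True
        ¬q_1 = False
Both conjuncts True, so the formula holds.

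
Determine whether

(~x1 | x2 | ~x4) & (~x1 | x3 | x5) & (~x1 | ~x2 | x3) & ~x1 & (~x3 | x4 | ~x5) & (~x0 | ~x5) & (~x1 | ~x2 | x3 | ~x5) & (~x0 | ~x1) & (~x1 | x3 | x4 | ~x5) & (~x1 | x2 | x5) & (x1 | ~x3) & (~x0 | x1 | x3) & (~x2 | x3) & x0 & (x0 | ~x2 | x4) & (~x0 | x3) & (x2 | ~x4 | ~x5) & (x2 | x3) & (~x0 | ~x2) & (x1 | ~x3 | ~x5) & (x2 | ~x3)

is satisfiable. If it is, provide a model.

Case x1 = True:
  Clause (~x1) is falsified — contradiction.
Case x1 = False:
  (x1 | ~x3) forces x3 = False.
  (~x0 | x1 | x3) forces x0 = False.
  Clause (x0) is falsified — contradiction.
Both cases fail, so the formula is unsatisfiable.

Unsatisfiable — no assignment works.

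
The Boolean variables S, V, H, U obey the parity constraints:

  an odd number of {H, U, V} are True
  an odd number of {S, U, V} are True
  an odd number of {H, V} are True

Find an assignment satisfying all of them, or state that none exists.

S=T, V=F, H=T, U=F

{H, U, V}: 1 true → odd ✓
{S, U, V}: 1 true → odd ✓
{H, V}: 1 true → odd ✓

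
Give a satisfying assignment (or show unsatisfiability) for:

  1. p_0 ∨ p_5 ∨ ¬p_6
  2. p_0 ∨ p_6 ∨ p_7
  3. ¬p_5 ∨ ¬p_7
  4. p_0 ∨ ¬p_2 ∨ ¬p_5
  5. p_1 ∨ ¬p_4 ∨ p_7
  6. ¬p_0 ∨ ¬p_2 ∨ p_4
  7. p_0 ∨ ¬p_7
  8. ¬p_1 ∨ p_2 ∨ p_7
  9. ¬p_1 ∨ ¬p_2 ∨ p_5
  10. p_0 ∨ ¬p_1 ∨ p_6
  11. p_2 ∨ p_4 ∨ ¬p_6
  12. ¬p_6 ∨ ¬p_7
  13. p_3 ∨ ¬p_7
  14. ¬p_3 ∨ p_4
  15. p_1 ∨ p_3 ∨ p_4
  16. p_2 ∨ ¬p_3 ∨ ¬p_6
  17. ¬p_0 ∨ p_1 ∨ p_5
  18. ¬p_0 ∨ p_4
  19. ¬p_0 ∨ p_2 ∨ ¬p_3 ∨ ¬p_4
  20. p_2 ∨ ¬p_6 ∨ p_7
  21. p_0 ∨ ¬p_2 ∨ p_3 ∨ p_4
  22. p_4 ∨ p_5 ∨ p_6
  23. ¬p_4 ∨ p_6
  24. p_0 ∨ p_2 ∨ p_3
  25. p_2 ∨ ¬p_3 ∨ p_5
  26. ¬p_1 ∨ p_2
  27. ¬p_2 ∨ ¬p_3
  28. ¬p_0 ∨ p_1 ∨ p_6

Try p_0 = False:
  (p_0 ∨ ¬p_7) forces p_7 = False.
  (p_0 ∨ p_6 ∨ p_7) forces p_6 = True.
  (p_0 ∨ p_5 ∨ ¬p_6) forces p_5 = True.
  (p_0 ∨ ¬p_2 ∨ ¬p_5) forces p_2 = False.
  clause (p_2 ∨ ¬p_6 ∨ p_7) is falsified — backtrack.
So p_0 = True.
  then (¬p_0 ∨ p_4) forces p_4 = True.
  then (¬p_4 ∨ p_6) forces p_6 = True.
  then (¬p_6 ∨ ¬p_7) forces p_7 = False.
  then (p_2 ∨ ¬p_6 ∨ p_7) forces p_2 = True.
  then (¬p_2 ∨ ¬p_3) forces p_3 = False.
  then (p_1 ∨ ¬p_4 ∨ p_7) forces p_1 = True.
  then (¬p_1 ∨ ¬p_2 ∨ p_5) forces p_5 = True.
All clauses satisfied.

p_0 = True, p_1 = True, p_2 = True, p_3 = False, p_4 = True, p_5 = True, p_6 = True, p_7 = False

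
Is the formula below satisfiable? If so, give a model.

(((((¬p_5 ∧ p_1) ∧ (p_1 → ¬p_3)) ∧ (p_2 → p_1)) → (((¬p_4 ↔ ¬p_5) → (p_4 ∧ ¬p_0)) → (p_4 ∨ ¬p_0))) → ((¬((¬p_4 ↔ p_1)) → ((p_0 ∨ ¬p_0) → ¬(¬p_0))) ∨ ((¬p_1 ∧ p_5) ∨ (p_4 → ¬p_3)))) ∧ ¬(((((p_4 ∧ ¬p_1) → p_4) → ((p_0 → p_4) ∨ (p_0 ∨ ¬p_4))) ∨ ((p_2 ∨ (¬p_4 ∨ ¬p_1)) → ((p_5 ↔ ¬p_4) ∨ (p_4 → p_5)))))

The conjunct ¬(((((p_4 ∧ ¬p_1) → p_4) → ((p_0 → p_4) ∨ (p_0 ∨ ¬p_4))) ∨ ((p_2 ∨ (¬p_4 ∨ ¬p_1)) → ((p_5 ↔ ¬p_4) ∨ (p_4 → p_5))))) is unsatisfiable on its own:
  p_0 = True: this becomes ¬((True ∨ ((p_2 ∨ (¬p_4 ∨ ¬p_1)) → ((p_5 ↔ ¬p_4) ∨ (p_4 → p_5))))) = False.
  p_0 = False: this becomes ¬((True ∨ ((p_2 ∨ (¬p_4 ∨ ¬p_1)) → ((p_5 ↔ ¬p_4) ∨ (p_4 → p_5))))) = False.
So the whole conjunction is unsatisfiable.

The formula is unsatisfiable.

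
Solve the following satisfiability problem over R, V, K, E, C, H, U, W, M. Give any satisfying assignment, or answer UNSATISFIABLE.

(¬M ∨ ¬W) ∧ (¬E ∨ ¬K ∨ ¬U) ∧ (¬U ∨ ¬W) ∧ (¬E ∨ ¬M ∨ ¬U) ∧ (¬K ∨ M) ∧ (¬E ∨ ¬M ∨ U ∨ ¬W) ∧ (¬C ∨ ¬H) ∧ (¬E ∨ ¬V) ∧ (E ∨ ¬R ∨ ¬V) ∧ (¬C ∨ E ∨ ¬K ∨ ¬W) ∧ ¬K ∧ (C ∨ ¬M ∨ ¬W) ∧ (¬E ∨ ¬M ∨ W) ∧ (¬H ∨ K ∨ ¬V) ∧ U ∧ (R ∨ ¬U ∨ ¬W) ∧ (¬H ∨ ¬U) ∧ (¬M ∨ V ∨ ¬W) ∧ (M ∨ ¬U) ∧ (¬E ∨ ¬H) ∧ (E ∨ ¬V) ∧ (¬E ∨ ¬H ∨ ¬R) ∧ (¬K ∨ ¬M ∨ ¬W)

R: False, V: False, K: False, E: False, C: True, H: False, U: True, W: False, M: True

Unit clause (¬K) forces K = False.
Unit clause (U) forces U = True.
In (¬H ∨ ¬U) only ¬H is left, so H = False.
In (M ∨ ¬U) only M is left, so M = True.
In (¬M ∨ ¬W) only ¬W is left, so W = False.
In (¬E ∨ ¬M ∨ ¬U) only ¬E is left, so E = False.
In (E ∨ ¬V) only ¬V is left, so V = False.
Set R = False.
Set C = True.
All clauses satisfied.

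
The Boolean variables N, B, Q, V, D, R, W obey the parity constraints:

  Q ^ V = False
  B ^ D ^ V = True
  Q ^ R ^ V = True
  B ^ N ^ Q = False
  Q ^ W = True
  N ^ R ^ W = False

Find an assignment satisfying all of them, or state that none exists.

N = True; B = False; Q = True; V = True; D = False; R = True; W = False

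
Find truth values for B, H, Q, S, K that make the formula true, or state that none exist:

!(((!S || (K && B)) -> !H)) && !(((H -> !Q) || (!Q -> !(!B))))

No satisfying assignment exists.

The conjunct !(((H -> !Q) || (!Q -> !(!B)))) is unsatisfiable on its own:
  B=F, H=F, Q=F: evaluates to False.
  B=F, H=F, Q=T: evaluates to False.
  B=F, H=T, Q=F: evaluates to False.
  B=F, H=T, Q=T: evaluates to False.
  B=T, H=F, Q=F: evaluates to False.
  B=T, H=F, Q=T: evaluates to False.
  B=T, H=T, Q=F: evaluates to False.
  B=T, H=T, Q=T: evaluates to False.
So the whole conjunction is unsatisfiable.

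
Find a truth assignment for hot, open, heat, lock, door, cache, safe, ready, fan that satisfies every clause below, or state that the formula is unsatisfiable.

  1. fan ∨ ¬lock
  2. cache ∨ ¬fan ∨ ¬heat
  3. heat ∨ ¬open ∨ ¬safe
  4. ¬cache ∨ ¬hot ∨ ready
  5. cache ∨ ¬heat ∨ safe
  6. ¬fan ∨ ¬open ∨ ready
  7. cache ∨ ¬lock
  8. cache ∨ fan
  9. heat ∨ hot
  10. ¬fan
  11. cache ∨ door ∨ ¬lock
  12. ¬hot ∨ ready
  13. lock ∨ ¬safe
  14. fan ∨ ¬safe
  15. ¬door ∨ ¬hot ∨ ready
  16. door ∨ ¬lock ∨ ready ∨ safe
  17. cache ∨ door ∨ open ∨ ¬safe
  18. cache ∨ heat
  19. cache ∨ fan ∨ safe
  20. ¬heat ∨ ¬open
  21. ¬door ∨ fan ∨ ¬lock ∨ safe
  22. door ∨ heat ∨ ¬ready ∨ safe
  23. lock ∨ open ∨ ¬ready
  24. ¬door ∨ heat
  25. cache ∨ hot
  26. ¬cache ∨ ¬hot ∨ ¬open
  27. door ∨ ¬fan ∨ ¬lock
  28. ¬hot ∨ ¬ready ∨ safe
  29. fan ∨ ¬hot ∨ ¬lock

Unit clause (¬fan) forces fan = False.
In (fan ∨ ¬safe) only ¬safe is left, so safe = False.
In (cache ∨ fan ∨ safe) only cache is left, so cache = True.
In (fan ∨ ¬lock) only ¬lock is left, so lock = False.
Try hot = True:
  (¬cache ∨ ¬hot ∨ ready) forces ready = True.
  clause (¬hot ∨ ¬ready ∨ safe) is falsified — backtrack.
So hot = False.
  then (heat ∨ hot) forces heat = True.
  then (¬heat ∨ ¬open) forces open = False.
  then (lock ∨ open ∨ ¬ready) forces ready = False.
Set door = False.
All clauses satisfied.

hot = False, open = False, heat = True, lock = False, door = False, cache = True, safe = False, ready = False, fan = False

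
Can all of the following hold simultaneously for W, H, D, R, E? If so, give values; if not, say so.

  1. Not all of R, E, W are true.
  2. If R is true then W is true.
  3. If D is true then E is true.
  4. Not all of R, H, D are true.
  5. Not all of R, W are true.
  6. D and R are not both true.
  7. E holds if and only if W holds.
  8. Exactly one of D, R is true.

W=T, H=F, D=T, R=F, E=T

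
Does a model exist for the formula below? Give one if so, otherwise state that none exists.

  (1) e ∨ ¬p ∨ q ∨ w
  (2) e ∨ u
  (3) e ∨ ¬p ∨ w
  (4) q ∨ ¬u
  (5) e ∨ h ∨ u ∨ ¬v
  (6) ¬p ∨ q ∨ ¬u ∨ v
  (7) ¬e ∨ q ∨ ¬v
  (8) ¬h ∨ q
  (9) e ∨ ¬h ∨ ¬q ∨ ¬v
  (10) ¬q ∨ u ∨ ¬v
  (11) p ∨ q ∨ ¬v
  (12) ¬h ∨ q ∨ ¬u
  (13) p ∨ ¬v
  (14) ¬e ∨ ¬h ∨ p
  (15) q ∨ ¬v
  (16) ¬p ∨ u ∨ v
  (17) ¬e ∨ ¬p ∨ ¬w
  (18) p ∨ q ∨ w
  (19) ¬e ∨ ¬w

Set w = True.
  then (¬e ∨ ¬w) forces e = False.
  then (e ∨ u) forces u = True.
  then (q ∨ ¬u) forces q = True.
Set p = True.
Set h = False.
Set v = True.
All clauses satisfied.

w: True; e: False; p: True; q: True; u: True; h: False; v: True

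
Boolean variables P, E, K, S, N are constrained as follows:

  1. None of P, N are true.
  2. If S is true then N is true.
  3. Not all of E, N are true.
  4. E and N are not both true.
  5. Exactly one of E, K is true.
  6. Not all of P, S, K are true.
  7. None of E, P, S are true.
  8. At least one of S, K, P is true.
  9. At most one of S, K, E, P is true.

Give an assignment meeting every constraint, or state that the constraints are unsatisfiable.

P = False, E = False, K = True, S = False, N = False

  (1) {P, N}: 0 true — none ✓
  (2) S=F ⇒ N: vacuous ✓
  (3) {E, N}: 0/2 true — not all ✓
  (4) E=F, N=F — not both ✓
  (5) {E, K}: 1 true — exactly one ✓
  (6) {P, S, K}: 1/3 true — not all ✓
  (7) {E, P, S}: 0 true — none ✓
  (8) {S, K, P}: 1 true — at least one ✓
  (9) {S, K, E, P}: 1 true — at most one ✓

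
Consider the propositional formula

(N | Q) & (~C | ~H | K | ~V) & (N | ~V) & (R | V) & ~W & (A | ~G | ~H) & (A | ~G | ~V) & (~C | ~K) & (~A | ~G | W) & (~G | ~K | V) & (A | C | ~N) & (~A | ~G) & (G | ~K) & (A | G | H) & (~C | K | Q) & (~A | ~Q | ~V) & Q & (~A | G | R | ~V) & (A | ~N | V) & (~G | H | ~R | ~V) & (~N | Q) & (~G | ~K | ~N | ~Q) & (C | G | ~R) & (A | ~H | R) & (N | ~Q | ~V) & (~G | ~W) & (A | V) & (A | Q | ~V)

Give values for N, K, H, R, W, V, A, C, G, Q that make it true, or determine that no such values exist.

Unit clause (~W) forces W = False.
Unit clause (Q) forces Q = True.
Set N = False.
  then (N | ~V) forces V = False.
  then (R | V) forces R = True.
  then (A | V) forces A = True.
  then (~A | ~G | W) forces G = False.
  then (G | ~K) forces K = False.
  then (C | G | ~R) forces C = True.
Set H = False.
All clauses satisfied.

N = False, K = False, H = False, R = True, W = False, V = False, A = True, C = True, G = False, Q = True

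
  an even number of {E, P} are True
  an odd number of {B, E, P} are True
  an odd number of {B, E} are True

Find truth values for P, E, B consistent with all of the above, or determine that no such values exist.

P = False, E = False, B = True

{E, P}: 0 true → even ✓
{B, E, P}: 1 true → odd ✓
{B, E}: 1 true → odd ✓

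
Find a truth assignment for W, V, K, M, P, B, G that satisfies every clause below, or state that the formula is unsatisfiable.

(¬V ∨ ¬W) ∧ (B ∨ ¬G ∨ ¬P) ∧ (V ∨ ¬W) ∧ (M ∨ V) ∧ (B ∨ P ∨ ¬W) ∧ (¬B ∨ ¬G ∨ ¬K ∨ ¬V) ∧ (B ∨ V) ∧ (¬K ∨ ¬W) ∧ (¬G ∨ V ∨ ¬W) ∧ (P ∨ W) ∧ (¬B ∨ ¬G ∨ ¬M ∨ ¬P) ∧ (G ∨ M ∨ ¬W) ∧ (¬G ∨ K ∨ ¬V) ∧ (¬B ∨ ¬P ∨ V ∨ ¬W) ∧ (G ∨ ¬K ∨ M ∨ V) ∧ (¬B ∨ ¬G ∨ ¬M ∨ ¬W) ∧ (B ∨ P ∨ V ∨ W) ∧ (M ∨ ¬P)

W: False, V: False, K: True, M: True, P: True, B: True, G: False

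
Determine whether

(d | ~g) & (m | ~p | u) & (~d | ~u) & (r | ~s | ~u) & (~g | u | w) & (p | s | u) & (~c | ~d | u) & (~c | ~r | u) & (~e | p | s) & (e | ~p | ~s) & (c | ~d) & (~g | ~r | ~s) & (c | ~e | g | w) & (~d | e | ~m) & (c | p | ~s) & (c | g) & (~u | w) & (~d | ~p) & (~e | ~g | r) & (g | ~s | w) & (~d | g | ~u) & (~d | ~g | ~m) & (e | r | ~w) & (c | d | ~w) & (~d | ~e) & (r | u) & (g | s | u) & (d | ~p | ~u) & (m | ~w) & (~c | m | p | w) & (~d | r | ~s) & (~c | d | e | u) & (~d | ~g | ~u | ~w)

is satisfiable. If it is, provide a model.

p = False; d = False; c = True; w = True; e = False; m = True; r = True; g = False; u = True; s = True

Set p = False.
Try d = True:
  (~d | ~u) forces u = False.
  (p | s | u) forces s = True.
  (~c | ~d | u) forces c = False.
  clause (c | ~d) is falsified — backtrack.
So d = False.
  then (d | ~g) forces g = False.
  then (c | g) forces c = True.
Try w = False:
  (~u | w) forces u = False.
  (p | s | u) forces s = True.
  clause (g | ~s | w) is falsified — backtrack.
So w = True.
  then (m | ~w) forces m = True.
Set e = False.
  then (e | r | ~w) forces r = True.
  then (~c | d | e | u) forces u = True.
Set s = True.
All clauses satisfied.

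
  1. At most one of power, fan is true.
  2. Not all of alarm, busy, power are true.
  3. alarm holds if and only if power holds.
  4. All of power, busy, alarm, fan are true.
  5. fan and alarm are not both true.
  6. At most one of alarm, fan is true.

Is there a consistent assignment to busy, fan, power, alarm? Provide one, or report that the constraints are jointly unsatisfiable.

Case fan = True:
  (1) with fan=T forces power = False.
  Constraint (4) is violated (power=F) — contradiction.
Case fan = False:
  Constraint (4) is violated (fan=F) — contradiction.
Both cases fail — unsatisfiable.

Unsatisfiable — no assignment works.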